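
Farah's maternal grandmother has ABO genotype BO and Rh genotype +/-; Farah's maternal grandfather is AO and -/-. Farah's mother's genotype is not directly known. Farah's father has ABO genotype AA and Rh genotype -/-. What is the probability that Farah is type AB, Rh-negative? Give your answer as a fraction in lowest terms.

Farah's mother's ABO genotype from BO × AO: 1/4 AB, 1/4 AO, 1/4 BO, 1/4 OO.
Crossing each possibility with the father AA and summing P(type AB): 1/4·1/2 + 1/4·0 + 1/4·1/2 + 1/4·0 = 1/4.
Similarly for Rh via the mother's Rh distribution: P(Rh-) = 3/4.
Independent loci: 1/4 × 3/4 = 3/16.

3/16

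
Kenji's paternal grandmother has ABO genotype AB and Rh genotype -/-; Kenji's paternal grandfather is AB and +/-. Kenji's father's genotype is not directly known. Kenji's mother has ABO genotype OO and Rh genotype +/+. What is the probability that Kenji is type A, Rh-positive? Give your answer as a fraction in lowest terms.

Kenji's father's ABO genotype from AB × AB: 1/4 AA, 1/2 AB, 1/4 BB.
Crossing each possibility with the mother OO and summing P(type A): 1/4·1 + 1/2·1/2 + 1/4·0 = 1/2.
Similarly for Rh via the father's Rh distribution: P(Rh+) = 1.
Independent loci: 1/2 × 1 = 1/2.

1/2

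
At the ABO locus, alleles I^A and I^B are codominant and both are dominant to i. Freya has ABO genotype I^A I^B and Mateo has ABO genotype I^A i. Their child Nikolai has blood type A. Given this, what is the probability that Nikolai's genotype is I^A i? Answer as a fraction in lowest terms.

Cross I^A I^B × I^A i → 1/4 I^A I^A, 1/4 I^A I^B, 1/4 I^A i, 1/4 I^B i.
Type-A genotypes among offspring: I^A I^A (1/4), I^A i (1/4); total 1/2.
P(I^A i | type A) = (1/4) / (1/2) = 1/2.

1/2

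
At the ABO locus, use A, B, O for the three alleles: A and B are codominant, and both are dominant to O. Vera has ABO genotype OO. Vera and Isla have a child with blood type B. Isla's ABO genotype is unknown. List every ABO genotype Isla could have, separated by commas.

AB, BB, BO

For each candidate genotype of Isla, check whether crossing it with OO can produce every observed child phenotype.
  AA → possible child types {A} ✗
  AB → possible child types {A, B} ✓
  AO → possible child types {O, A} ✗
  BB → possible child types {B} ✓
  BO → possible child types {O, B} ✓
  OO → possible child types {O} ✗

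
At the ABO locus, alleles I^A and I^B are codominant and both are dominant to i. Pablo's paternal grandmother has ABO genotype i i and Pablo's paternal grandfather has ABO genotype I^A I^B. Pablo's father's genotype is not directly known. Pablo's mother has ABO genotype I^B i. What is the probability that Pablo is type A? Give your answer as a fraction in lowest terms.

1/8

Pablo's father's ABO genotype from i i × I^A I^B: 1/2 I^A i, 1/2 I^B i.
Crossing each possibility with the mother I^B i and summing P(type A): 1/2·1/4 + 1/2·0 = 1/8.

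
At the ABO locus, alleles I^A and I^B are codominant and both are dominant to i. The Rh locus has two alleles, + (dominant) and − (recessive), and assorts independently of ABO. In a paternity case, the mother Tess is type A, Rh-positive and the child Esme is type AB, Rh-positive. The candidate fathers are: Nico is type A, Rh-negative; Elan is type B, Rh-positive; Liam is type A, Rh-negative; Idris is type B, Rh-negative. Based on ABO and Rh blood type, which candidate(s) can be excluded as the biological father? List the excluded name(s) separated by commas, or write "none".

A candidate is excluded only if no genotype consistent with his phenotype could produce a type AB, Rh-positive child with a type A, Rh-positive mother.
Nico (type A, Rh-): no genotype consistent with that phenotype can produce a type-AB Rh+ child with a type-A mother.
Liam (type A, Rh-): no genotype consistent with that phenotype can produce a type-AB Rh+ child with a type-A mother.

Nico, Liam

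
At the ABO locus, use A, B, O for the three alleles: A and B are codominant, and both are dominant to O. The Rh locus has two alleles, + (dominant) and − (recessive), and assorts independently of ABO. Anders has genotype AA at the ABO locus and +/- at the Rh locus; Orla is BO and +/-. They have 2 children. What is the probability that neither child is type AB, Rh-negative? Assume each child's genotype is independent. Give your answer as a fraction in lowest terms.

ABO cross AA × BO → 1/2 A, 1/2 AB.
Rh cross +/- × +/- → 3/4 Rh+, 1/4 Rh-; so P(type AB, Rh-negative) = 1/2 × 1/4 = 1/8 per child.
P(not type AB, Rh-negative) = 7/8 for one child; (7/8)^2 = 49/64.

49/64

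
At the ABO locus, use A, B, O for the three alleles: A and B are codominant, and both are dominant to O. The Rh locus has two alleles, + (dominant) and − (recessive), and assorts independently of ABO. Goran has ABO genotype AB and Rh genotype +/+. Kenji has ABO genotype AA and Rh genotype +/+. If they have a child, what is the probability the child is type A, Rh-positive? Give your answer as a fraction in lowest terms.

ABO cross AB × AA → offspring phenotypes: 1/2 A, 1/2 AB.
Rh cross +/+ × +/+ → 1 Rh+.
Independent loci: P(type A, Rh-positive) = 1/2 × 1 = 1/2.

1/2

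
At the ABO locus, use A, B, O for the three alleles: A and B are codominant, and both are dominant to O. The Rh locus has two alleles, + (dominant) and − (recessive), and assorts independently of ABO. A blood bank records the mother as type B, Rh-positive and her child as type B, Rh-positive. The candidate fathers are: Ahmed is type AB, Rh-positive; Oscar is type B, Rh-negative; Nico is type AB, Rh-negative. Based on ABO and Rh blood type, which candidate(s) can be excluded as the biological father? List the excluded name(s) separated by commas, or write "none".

A candidate is excluded only if no genotype consistent with his phenotype could produce a type B, Rh-positive child with a type B, Rh-positive mother.
Every candidate has at least one consistent genotype combination, so none can be excluded.

none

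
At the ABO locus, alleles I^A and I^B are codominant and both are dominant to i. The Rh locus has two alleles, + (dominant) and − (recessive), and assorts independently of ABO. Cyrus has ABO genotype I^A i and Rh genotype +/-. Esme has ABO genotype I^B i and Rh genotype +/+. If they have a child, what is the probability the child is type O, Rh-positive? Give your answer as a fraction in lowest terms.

ABO cross I^A i × I^B i → offspring phenotypes: 1/4 O, 1/4 A, 1/4 B, 1/4 AB.
Rh cross +/- × +/+ → 1 Rh+.
Independent loci: P(type O, Rh-positive) = 1/4 × 1 = 1/4.

1/4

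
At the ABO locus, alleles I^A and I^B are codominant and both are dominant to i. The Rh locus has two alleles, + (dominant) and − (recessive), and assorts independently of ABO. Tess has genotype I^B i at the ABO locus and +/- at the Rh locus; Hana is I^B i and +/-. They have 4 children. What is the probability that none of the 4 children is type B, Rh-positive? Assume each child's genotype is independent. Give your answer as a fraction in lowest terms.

2401/65536

ABO cross I^B i × I^B i → 1/4 O, 3/4 B.
Rh cross +/- × +/- → 3/4 Rh+, 1/4 Rh-; so P(type B, Rh-positive) = 3/4 × 3/4 = 9/16 per child.
P(not type B, Rh-positive) = 7/16 for one child; (7/16)^4 = 2401/65536.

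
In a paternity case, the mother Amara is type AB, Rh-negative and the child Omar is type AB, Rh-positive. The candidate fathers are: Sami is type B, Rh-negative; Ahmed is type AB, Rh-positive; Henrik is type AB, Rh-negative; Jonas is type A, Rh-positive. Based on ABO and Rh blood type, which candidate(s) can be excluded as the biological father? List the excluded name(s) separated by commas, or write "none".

Sami, Henrik

A candidate is excluded only if no genotype consistent with his phenotype could produce a type AB, Rh-positive child with a type AB, Rh-negative mother.
Sami (type B, Rh-): no genotype consistent with that phenotype can produce a type-AB Rh+ child with a type-AB mother.
Henrik (type AB, Rh-): no genotype consistent with that phenotype can produce a type-AB Rh+ child with a type-AB mother.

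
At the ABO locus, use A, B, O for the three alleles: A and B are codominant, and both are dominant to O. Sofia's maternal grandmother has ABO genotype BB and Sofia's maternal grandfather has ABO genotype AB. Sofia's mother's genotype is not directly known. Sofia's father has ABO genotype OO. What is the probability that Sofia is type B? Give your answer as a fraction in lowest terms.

Sofia's mother's ABO genotype from BB × AB: 1/2 AB, 1/2 BB.
Crossing each possibility with the father OO and summing P(type B): 1/2·1/2 + 1/2·1 = 3/4.

3/4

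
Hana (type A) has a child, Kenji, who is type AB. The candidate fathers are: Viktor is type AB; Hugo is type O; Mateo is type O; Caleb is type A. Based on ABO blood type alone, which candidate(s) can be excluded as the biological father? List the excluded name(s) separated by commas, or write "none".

A candidate is excluded only if no genotype consistent with his phenotype could produce a type AB child with a type A mother.
Hugo (type O): no genotype consistent with that phenotype can produce a type-AB child with a type-A mother.
Mateo (type O): no genotype consistent with that phenotype can produce a type-AB child with a type-A mother.
Caleb (type A): no genotype consistent with that phenotype can produce a type-AB child with a type-A mother.

Hugo, Mateo, Caleb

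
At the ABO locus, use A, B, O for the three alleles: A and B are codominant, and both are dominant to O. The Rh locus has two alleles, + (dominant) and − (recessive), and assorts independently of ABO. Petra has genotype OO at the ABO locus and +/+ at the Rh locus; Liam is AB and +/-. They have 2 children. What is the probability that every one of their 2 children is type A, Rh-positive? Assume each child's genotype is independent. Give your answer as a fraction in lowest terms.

ABO cross OO × AB → 1/2 A, 1/2 B.
Rh cross +/+ × +/- → 1 Rh+; so P(type A, Rh-positive) = 1/2 × 1 = 1/2 per child.
All 2 independent: (1/2)^2 = 1/4.

1/4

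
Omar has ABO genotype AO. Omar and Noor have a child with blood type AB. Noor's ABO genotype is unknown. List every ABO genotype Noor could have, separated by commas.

AB, BB, BO

For each candidate genotype of Noor, check whether crossing it with AO can produce every observed child phenotype.
  AA → possible child types {A} ✗
  AB → possible child types {A, B, AB} ✓
  AO → possible child types {O, A} ✗
  BB → possible child types {B, AB} ✓
  BO → possible child types {O, A, B, AB} ✓
  OO → possible child types {O, A} ✗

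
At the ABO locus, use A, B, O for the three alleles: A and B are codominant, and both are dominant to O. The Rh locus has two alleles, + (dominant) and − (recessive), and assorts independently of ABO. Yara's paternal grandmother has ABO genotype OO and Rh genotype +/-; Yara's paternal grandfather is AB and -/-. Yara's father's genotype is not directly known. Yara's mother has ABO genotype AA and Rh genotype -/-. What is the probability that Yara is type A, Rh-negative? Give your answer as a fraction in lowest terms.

Yara's father's ABO genotype from OO × AB: 1/2 AO, 1/2 BO.
Crossing each possibility with the mother AA and summing P(type A): 1/2·1 + 1/2·1/2 = 3/4.
Similarly for Rh via the father's Rh distribution: P(Rh-) = 3/4.
Independent loci: 3/4 × 3/4 = 9/16.

9/16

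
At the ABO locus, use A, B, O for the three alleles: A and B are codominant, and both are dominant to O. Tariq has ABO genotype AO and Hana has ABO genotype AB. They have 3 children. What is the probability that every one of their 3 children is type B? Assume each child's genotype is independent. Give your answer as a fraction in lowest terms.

ABO cross AO × AB → 1/2 A, 1/4 B, 1/4 AB.
So P(type B) = 1/4 per child.
All 3 independent: (1/4)^3 = 1/64.

1/64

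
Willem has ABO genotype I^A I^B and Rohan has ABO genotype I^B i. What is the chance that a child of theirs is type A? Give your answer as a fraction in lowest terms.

1/4

ABO cross I^A I^B × I^B i → offspring phenotypes: 1/4 A, 1/2 B, 1/4 AB.
So P(type A) = 1/4.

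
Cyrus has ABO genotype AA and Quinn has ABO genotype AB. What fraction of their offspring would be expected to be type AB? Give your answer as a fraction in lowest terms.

ABO cross AA × AB → offspring phenotypes: 1/2 A, 1/2 AB.
So P(type AB) = 1/2.

1/2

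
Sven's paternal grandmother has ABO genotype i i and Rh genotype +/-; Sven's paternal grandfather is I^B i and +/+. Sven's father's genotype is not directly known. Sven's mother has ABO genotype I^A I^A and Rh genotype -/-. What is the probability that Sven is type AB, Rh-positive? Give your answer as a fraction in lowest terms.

3/16

Sven's father's ABO genotype from i i × I^B i: 1/2 I^B i, 1/2 i i.
Crossing each possibility with the mother I^A I^A and summing P(type AB): 1/2·1/2 + 1/2·0 = 1/4.
Similarly for Rh via the father's Rh distribution: P(Rh+) = 3/4.
Independent loci: 1/4 × 3/4 = 3/16.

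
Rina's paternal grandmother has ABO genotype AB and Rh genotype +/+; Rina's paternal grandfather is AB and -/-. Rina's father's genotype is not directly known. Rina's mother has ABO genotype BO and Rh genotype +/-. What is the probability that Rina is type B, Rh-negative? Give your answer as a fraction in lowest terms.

Rina's father's ABO genotype from AB × AB: 1/4 AA, 1/2 AB, 1/4 BB.
Crossing each possibility with the mother BO and summing P(type B): 1/4·0 + 1/2·1/2 + 1/4·1 = 1/2.
Similarly for Rh via the father's Rh distribution: P(Rh-) = 1/4.
Independent loci: 1/2 × 1/4 = 1/8.

1/8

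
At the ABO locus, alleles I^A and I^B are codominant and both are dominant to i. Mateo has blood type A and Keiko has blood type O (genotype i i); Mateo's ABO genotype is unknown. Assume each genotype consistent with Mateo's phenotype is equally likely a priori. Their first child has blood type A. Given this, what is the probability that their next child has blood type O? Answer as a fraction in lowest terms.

Possible genotypes: Mateo ∈ {I^A I^A, I^A i}; Keiko ∈ {i i}.
Weight each parental genotype pair by prior × P(type-A child):
  I^A I^A × i i: posterior weight 2/3; P(next child type O) = 0.
  I^A i × i i: posterior weight 1/3; P(next child type O) = 1/2.
Weighted sum = 1/6.

1/6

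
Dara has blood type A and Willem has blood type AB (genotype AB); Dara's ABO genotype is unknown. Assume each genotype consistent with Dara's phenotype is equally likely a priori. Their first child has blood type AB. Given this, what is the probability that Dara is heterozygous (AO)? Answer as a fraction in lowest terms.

Possible genotypes: Dara ∈ {AA, AO}; Willem ∈ {AB}.
Weight each parental genotype pair by prior × P(type-AB child):
  AA × AB: posterior weight 2/3.
  AO × AB: posterior weight 1/3.
Sum the posterior weight over pairs where Dara is AO: 1/3.

1/3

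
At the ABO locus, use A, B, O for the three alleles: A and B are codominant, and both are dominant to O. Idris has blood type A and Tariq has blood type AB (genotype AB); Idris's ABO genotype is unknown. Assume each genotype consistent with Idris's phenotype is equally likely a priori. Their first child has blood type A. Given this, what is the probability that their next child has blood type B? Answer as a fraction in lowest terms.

Possible genotypes: Idris ∈ {AA, AO}; Tariq ∈ {AB}.
Weight each parental genotype pair by prior × P(type-A child):
  AA × AB: posterior weight 1/2; P(next child type B) = 0.
  AO × AB: posterior weight 1/2; P(next child type B) = 1/4.
Weighted sum = 1/8.

1/8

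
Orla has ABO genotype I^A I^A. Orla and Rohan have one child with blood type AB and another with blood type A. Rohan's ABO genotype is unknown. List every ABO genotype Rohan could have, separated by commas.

I^A I^B, I^B i

For each candidate genotype of Rohan, check whether crossing it with I^A I^A can produce every observed child phenotype.
  I^A I^A → possible child types {A} ✗
  I^A I^B → possible child types {A, AB} ✓
  I^A i → possible child types {A} ✗
  I^B I^B → possible child types {AB} ✗
  I^B i → possible child types {A, AB} ✓
  i i → possible child types {A} ✗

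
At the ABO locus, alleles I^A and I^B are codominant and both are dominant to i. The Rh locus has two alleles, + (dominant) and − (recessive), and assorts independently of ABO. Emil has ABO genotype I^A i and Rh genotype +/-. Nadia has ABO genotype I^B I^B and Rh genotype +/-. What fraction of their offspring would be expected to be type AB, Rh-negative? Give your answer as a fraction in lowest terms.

ABO cross I^A i × I^B I^B → offspring phenotypes: 1/2 B, 1/2 AB.
Rh cross +/- × +/- → 3/4 Rh+, 1/4 Rh-.
Independent loci: P(type AB, Rh-negative) = 1/2 × 1/4 = 1/8.

1/8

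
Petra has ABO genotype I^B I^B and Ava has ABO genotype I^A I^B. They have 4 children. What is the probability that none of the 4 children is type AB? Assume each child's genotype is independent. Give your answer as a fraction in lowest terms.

ABO cross I^B I^B × I^A I^B → 1/2 B, 1/2 AB.
So P(type AB) = 1/2 per child.
P(not type AB) = 1/2 for one child; (1/2)^4 = 1/16.

1/16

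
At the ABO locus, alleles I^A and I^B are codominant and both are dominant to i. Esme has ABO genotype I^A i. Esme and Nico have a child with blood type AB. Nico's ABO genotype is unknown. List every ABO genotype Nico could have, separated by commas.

For each candidate genotype of Nico, check whether crossing it with I^A i can produce every observed child phenotype.
  I^A I^A → possible child types {A} ✗
  I^A I^B → possible child types {A, B, AB} ✓
  I^A i → possible child types {O, A} ✗
  I^B I^B → possible child types {B, AB} ✓
  I^B i → possible child types {O, A, B, AB} ✓
  i i → possible child types {O, A} ✗

I^A I^B, I^B I^B, I^B i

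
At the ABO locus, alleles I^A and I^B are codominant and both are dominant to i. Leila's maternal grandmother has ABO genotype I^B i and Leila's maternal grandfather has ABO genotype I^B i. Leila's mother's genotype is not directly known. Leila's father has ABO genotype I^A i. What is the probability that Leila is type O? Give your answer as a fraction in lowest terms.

Leila's mother's ABO genotype from I^B i × I^B i: 1/4 I^B I^B, 1/2 I^B i, 1/4 i i.
Crossing each possibility with the father I^A i and summing P(type O): 1/4·0 + 1/2·1/4 + 1/4·1/2 = 1/4.

1/4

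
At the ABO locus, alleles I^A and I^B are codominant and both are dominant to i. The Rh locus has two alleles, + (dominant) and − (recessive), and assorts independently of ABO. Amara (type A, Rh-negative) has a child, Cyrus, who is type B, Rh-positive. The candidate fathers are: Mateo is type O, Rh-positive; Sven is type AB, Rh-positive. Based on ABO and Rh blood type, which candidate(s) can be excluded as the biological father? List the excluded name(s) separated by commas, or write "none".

Mateo

A candidate is excluded only if no genotype consistent with his phenotype could produce a type B, Rh-positive child with a type A, Rh-negative mother.
Mateo (type O, Rh+): no genotype consistent with that phenotype can produce a type-B Rh+ child with a type-A mother.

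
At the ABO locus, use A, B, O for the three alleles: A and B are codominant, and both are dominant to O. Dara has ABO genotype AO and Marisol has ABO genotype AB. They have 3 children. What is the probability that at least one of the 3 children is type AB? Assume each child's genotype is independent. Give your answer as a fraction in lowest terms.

ABO cross AO × AB → 1/2 A, 1/4 B, 1/4 AB.
So P(type AB) = 1/4 per child.
P(none) = (3/4)^3 = 27/64; P(at least one) = 1 − 27/64 = 37/64.

37/64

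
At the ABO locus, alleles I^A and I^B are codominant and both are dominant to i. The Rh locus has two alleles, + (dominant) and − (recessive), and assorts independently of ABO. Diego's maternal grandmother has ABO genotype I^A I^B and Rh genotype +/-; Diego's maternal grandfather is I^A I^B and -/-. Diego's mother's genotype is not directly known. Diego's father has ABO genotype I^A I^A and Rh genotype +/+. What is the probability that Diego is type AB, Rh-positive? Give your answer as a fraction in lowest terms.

Diego's mother's ABO genotype from I^A I^B × I^A I^B: 1/4 I^A I^A, 1/2 I^A I^B, 1/4 I^B I^B.
Crossing each possibility with the father I^A I^A and summing P(type AB): 1/4·0 + 1/2·1/2 + 1/4·1 = 1/2.
Similarly for Rh via the mother's Rh distribution: P(Rh+) = 1.
Independent loci: 1/2 × 1 = 1/2.

1/2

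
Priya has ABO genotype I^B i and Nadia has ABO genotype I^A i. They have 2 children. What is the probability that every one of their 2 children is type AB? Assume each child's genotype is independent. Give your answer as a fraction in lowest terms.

1/16

ABO cross I^B i × I^A i → 1/4 O, 1/4 A, 1/4 B, 1/4 AB.
So P(type AB) = 1/4 per child.
All 2 independent: (1/4)^2 = 1/16.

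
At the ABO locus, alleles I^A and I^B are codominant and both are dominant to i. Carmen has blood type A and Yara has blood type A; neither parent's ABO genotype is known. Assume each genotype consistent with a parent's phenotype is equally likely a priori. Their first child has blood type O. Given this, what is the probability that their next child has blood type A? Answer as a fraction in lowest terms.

3/4

Possible genotypes: Carmen ∈ {I^A I^A, I^A i}; Yara ∈ {I^A I^A, I^A i}.
Weight each parental genotype pair by prior × P(type-O child):
  I^A i × I^A i: posterior weight 1; P(next child type A) = 3/4.
Weighted sum = 3/4.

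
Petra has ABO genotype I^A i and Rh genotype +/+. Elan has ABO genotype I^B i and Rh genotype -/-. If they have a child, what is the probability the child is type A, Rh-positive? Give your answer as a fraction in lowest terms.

ABO cross I^A i × I^B i → offspring phenotypes: 1/4 O, 1/4 A, 1/4 B, 1/4 AB.
Rh cross +/+ × -/- → 1 Rh+.
Independent loci: P(type A, Rh-positive) = 1/4 × 1 = 1/4.

1/4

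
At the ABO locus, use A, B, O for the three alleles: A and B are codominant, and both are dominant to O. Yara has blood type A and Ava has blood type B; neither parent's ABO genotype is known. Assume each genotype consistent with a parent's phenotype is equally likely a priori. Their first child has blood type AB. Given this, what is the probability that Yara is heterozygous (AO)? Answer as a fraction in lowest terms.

1/3

Possible genotypes: Yara ∈ {AA, AO}; Ava ∈ {BB, BO}.
Weight each parental genotype pair by prior × P(type-AB child):
  AA × BB: posterior weight 4/9.
  AA × BO: posterior weight 2/9.
  AO × BB: posterior weight 2/9.
  AO × BO: posterior weight 1/9.
Sum the posterior weight over pairs where Yara is AO: 1/3.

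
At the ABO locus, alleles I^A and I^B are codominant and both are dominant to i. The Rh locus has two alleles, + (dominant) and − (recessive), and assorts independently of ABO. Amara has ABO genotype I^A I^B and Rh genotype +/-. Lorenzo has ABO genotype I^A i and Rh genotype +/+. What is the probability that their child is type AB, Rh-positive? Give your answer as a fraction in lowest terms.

ABO cross I^A I^B × I^A i → offspring phenotypes: 1/2 A, 1/4 B, 1/4 AB.
Rh cross +/- × +/+ → 1 Rh+.
Independent loci: P(type AB, Rh-positive) = 1/4 × 1 = 1/4.

1/4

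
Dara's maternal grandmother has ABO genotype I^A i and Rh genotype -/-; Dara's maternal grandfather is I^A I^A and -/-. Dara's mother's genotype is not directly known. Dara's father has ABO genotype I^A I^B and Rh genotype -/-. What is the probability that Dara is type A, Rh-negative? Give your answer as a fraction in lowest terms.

1/2

Dara's mother's ABO genotype from I^A i × I^A I^A: 1/2 I^A I^A, 1/2 I^A i.
Crossing each possibility with the father I^A I^B and summing P(type A): 1/2·1/2 + 1/2·1/2 = 1/2.
Similarly for Rh via the mother's Rh distribution: P(Rh-) = 1.
Independent loci: 1/2 × 1 = 1/2.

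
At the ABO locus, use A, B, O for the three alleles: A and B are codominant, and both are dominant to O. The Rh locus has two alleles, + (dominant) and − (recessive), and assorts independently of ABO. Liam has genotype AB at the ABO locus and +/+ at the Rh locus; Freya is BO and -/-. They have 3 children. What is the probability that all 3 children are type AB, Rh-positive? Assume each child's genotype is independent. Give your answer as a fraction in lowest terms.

ABO cross AB × BO → 1/4 A, 1/2 B, 1/4 AB.
Rh cross +/+ × -/- → 1 Rh+; so P(type AB, Rh-positive) = 1/4 × 1 = 1/4 per child.
All 3 independent: (1/4)^3 = 1/64.

1/64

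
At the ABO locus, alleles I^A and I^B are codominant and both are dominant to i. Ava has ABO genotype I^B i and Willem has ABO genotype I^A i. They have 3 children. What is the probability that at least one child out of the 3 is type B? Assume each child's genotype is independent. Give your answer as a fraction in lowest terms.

37/64

ABO cross I^B i × I^A i → 1/4 O, 1/4 A, 1/4 B, 1/4 AB.
So P(type B) = 1/4 per child.
P(none) = (3/4)^3 = 27/64; P(at least one) = 1 − 27/64 = 37/64.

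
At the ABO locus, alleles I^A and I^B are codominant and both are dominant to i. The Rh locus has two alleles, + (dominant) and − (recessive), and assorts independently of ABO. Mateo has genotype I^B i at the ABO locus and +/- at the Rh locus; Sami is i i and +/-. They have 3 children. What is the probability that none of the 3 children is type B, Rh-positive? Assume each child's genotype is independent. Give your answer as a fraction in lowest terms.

ABO cross I^B i × i i → 1/2 O, 1/2 B.
Rh cross +/- × +/- → 3/4 Rh+, 1/4 Rh-; so P(type B, Rh-positive) = 1/2 × 3/4 = 3/8 per child.
P(not type B, Rh-positive) = 5/8 for one child; (5/8)^3 = 125/512.

125/512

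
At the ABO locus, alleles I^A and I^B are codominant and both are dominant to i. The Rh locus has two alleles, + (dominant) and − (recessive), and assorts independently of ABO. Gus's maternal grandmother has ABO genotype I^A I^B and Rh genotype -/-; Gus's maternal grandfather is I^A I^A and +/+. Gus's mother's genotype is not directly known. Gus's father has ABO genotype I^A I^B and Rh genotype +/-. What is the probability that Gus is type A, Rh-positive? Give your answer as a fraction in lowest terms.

9/32

Gus's mother's ABO genotype from I^A I^B × I^A I^A: 1/2 I^A I^A, 1/2 I^A I^B.
Crossing each possibility with the father I^A I^B and summing P(type A): 1/2·1/2 + 1/2·1/4 = 3/8.
Similarly for Rh via the mother's Rh distribution: P(Rh+) = 3/4.
Independent loci: 3/8 × 3/4 = 9/32.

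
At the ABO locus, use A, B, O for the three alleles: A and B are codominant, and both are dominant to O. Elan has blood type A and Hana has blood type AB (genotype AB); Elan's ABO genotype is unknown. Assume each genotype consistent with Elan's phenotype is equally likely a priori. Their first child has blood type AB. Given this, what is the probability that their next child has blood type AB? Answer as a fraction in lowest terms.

5/12

Possible genotypes: Elan ∈ {AA, AO}; Hana ∈ {AB}.
Weight each parental genotype pair by prior × P(type-AB child):
  AA × AB: posterior weight 2/3; P(next child type AB) = 1/2.
  AO × AB: posterior weight 1/3; P(next child type AB) = 1/4.
Weighted sum = 5/12.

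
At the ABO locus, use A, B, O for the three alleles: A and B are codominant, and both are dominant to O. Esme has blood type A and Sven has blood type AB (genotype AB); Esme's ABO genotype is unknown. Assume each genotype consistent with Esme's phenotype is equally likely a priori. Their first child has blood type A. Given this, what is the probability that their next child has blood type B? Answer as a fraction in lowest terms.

1/8

Possible genotypes: Esme ∈ {AA, AO}; Sven ∈ {AB}.
Weight each parental genotype pair by prior × P(type-A child):
  AA × AB: posterior weight 1/2; P(next child type B) = 0.
  AO × AB: posterior weight 1/2; P(next child type B) = 1/4.
Weighted sum = 1/8.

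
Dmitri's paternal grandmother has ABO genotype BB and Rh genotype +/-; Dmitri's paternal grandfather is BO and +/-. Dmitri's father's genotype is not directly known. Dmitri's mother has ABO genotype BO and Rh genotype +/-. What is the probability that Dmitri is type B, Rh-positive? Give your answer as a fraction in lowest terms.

21/32

Dmitri's father's ABO genotype from BB × BO: 1/2 BB, 1/2 BO.
Crossing each possibility with the mother BO and summing P(type B): 1/2·1 + 1/2·3/4 = 7/8.
Similarly for Rh via the father's Rh distribution: P(Rh+) = 3/4.
Independent loci: 7/8 × 3/4 = 21/32.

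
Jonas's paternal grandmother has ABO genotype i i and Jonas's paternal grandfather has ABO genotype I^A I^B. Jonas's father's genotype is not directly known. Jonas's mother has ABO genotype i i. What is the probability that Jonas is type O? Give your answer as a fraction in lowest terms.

1/2

Jonas's father's ABO genotype from i i × I^A I^B: 1/2 I^A i, 1/2 I^B i.
Crossing each possibility with the mother i i and summing P(type O): 1/2·1/2 + 1/2·1/2 = 1/2.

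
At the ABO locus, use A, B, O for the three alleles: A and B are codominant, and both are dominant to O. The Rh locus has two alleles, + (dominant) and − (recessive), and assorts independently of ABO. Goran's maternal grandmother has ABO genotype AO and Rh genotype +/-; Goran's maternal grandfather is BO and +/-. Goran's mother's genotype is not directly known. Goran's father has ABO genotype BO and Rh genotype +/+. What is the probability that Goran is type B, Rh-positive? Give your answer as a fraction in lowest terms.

1/2

Goran's mother's ABO genotype from AO × BO: 1/4 AB, 1/4 AO, 1/4 BO, 1/4 OO.
Crossing each possibility with the father BO and summing P(type B): 1/4·1/2 + 1/4·1/4 + 1/4·3/4 + 1/4·1/2 = 1/2.
Similarly for Rh via the mother's Rh distribution: P(Rh+) = 1.
Independent loci: 1/2 × 1 = 1/2.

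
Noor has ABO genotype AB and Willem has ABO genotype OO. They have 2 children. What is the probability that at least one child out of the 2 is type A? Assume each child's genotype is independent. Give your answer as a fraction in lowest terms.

3/4

ABO cross AB × OO → 1/2 A, 1/2 B.
So P(type A) = 1/2 per child.
P(none) = (1/2)^2 = 1/4; P(at least one) = 1 − 1/4 = 3/4.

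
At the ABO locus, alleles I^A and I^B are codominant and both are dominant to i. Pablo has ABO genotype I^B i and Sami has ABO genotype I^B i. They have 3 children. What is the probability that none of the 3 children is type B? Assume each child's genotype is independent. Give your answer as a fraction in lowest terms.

1/64

ABO cross I^B i × I^B i → 1/4 O, 3/4 B.
So P(type B) = 3/4 per child.
P(not type B) = 1/4 for one child; (1/4)^3 = 1/64.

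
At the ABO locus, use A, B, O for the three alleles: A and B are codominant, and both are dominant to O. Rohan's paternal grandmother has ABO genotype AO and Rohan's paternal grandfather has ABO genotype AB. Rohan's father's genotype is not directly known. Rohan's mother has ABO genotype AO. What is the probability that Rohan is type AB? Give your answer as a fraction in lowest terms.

Rohan's father's ABO genotype from AO × AB: 1/4 AA, 1/4 AB, 1/4 AO, 1/4 BO.
Crossing each possibility with the mother AO and summing P(type AB): 1/4·0 + 1/4·1/4 + 1/4·0 + 1/4·1/4 = 1/8.

1/8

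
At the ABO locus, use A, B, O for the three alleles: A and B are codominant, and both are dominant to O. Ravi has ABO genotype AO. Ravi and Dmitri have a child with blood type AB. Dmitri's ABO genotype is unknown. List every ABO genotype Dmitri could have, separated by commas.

AB, BB, BO

For each candidate genotype of Dmitri, check whether crossing it with AO can produce every observed child phenotype.
  AA → possible child types {A} ✗
  AB → possible child types {A, B, AB} ✓
  AO → possible child types {O, A} ✗
  BB → possible child types {B, AB} ✓
  BO → possible child types {O, A, B, AB} ✓
  OO → possible child types {O, A} ✗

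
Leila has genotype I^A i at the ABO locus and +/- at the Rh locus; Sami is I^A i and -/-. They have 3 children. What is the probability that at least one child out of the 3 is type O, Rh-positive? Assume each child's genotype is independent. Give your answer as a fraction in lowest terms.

169/512

ABO cross I^A i × I^A i → 1/4 O, 3/4 A.
Rh cross +/- × -/- → 1/2 Rh+, 1/2 Rh-; so P(type O, Rh-positive) = 1/4 × 1/2 = 1/8 per child.
P(none) = (7/8)^3 = 343/512; P(at least one) = 1 − 343/512 = 169/512.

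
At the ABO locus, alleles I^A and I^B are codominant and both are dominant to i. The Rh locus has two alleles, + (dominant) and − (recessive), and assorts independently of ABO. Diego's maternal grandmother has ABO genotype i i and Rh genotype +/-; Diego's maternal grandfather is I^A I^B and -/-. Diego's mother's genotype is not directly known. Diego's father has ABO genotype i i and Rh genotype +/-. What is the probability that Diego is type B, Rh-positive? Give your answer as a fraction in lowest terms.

Diego's mother's ABO genotype from i i × I^A I^B: 1/2 I^A i, 1/2 I^B i.
Crossing each possibility with the father i i and summing P(type B): 1/2·0 + 1/2·1/2 = 1/4.
Similarly for Rh via the mother's Rh distribution: P(Rh+) = 5/8.
Independent loci: 1/4 × 5/8 = 5/32.

5/32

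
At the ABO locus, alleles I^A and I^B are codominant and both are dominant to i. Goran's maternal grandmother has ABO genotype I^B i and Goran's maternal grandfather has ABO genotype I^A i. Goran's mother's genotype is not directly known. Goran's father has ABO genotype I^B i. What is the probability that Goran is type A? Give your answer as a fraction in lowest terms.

1/8

Goran's mother's ABO genotype from I^B i × I^A i: 1/4 I^A I^B, 1/4 I^A i, 1/4 I^B i, 1/4 i i.
Crossing each possibility with the father I^B i and summing P(type A): 1/4·1/4 + 1/4·1/4 + 1/4·0 + 1/4·0 = 1/8.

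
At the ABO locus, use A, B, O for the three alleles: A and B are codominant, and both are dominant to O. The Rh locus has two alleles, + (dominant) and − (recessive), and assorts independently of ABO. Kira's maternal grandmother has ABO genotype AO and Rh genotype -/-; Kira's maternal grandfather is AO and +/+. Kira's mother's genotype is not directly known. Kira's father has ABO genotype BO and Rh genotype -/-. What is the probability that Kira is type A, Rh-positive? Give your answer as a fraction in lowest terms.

1/8

Kira's mother's ABO genotype from AO × AO: 1/4 AA, 1/2 AO, 1/4 OO.
Crossing each possibility with the father BO and summing P(type A): 1/4·1/2 + 1/2·1/4 + 1/4·0 = 1/4.
Similarly for Rh via the mother's Rh distribution: P(Rh+) = 1/2.
Independent loci: 1/4 × 1/2 = 1/8.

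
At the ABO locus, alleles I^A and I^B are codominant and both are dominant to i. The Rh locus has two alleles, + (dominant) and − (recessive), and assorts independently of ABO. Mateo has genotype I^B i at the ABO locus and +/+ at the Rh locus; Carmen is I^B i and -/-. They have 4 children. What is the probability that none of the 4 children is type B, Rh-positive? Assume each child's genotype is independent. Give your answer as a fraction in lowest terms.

ABO cross I^B i × I^B i → 1/4 O, 3/4 B.
Rh cross +/+ × -/- → 1 Rh+; so P(type B, Rh-positive) = 3/4 × 1 = 3/4 per child.
P(not type B, Rh-positive) = 1/4 for one child; (1/4)^4 = 1/256.

1/256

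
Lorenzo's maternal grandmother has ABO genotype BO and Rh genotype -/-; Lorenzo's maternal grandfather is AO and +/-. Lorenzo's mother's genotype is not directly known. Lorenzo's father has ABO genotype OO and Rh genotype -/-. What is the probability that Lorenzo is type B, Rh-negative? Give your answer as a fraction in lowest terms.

3/16

Lorenzo's mother's ABO genotype from BO × AO: 1/4 AB, 1/4 AO, 1/4 BO, 1/4 OO.
Crossing each possibility with the father OO and summing P(type B): 1/4·1/2 + 1/4·0 + 1/4·1/2 + 1/4·0 = 1/4.
Similarly for Rh via the mother's Rh distribution: P(Rh-) = 3/4.
Independent loci: 1/4 × 3/4 = 3/16.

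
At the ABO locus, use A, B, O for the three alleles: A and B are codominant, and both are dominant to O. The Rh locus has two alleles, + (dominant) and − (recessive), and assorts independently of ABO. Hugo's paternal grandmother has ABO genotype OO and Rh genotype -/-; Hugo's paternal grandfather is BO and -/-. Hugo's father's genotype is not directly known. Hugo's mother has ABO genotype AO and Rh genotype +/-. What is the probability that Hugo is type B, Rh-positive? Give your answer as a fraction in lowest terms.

1/16

Hugo's father's ABO genotype from OO × BO: 1/2 BO, 1/2 OO.
Crossing each possibility with the mother AO and summing P(type B): 1/2·1/4 + 1/2·0 = 1/8.
Similarly for Rh via the father's Rh distribution: P(Rh+) = 1/2.
Independent loci: 1/8 × 1/2 = 1/16.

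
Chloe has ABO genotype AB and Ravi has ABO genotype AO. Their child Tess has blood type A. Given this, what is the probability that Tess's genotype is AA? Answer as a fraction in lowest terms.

1/2

Cross AB × AO → 1/4 AA, 1/4 AB, 1/4 AO, 1/4 BO.
Type-A genotypes among offspring: AA (1/4), AO (1/4); total 1/2.
P(AA | type A) = (1/4) / (1/2) = 1/2.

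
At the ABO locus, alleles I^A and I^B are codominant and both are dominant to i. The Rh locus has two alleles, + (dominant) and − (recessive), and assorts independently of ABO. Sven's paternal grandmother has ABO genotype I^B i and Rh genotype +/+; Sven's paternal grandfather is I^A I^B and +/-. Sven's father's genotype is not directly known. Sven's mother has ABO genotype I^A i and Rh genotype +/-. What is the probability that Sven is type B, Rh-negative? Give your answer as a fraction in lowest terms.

Sven's father's ABO genotype from I^B i × I^A I^B: 1/4 I^A I^B, 1/4 I^A i, 1/4 I^B I^B, 1/4 I^B i.
Crossing each possibility with the mother I^A i and summing P(type B): 1/4·1/4 + 1/4·0 + 1/4·1/2 + 1/4·1/4 = 1/4.
Similarly for Rh via the father's Rh distribution: P(Rh-) = 1/8.
Independent loci: 1/4 × 1/8 = 1/32.

1/32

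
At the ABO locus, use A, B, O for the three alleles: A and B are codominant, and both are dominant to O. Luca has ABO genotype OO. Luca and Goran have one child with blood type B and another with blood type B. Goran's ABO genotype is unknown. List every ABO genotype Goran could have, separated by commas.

AB, BB, BO

For each candidate genotype of Goran, check whether crossing it with OO can produce every observed child phenotype.
  AA → possible child types {A} ✗
  AB → possible child types {A, B} ✓
  AO → possible child types {O, A} ✗
  BB → possible child types {B} ✓
  BO → possible child types {O, B} ✓
  OO → possible child types {O} ✗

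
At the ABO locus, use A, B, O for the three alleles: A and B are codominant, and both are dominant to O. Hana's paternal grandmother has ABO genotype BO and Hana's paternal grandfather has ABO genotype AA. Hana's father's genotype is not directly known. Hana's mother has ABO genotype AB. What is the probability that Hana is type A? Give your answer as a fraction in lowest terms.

3/8

Hana's father's ABO genotype from BO × AA: 1/2 AB, 1/2 AO.
Crossing each possibility with the mother AB and summing P(type A): 1/2·1/4 + 1/2·1/2 = 3/8.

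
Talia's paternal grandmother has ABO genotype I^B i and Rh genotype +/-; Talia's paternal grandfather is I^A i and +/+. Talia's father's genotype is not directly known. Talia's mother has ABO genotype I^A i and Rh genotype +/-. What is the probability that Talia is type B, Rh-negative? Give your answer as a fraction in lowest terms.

1/64

Talia's father's ABO genotype from I^B i × I^A i: 1/4 I^A I^B, 1/4 I^A i, 1/4 I^B i, 1/4 i i.
Crossing each possibility with the mother I^A i and summing P(type B): 1/4·1/4 + 1/4·0 + 1/4·1/4 + 1/4·0 = 1/8.
Similarly for Rh via the father's Rh distribution: P(Rh-) = 1/8.
Independent loci: 1/8 × 1/8 = 1/64.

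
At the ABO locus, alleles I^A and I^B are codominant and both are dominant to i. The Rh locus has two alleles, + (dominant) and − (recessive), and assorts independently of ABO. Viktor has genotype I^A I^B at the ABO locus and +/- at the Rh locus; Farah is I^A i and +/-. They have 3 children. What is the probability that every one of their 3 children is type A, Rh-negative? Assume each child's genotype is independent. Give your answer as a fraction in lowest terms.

1/512

ABO cross I^A I^B × I^A i → 1/2 A, 1/4 B, 1/4 AB.
Rh cross +/- × +/- → 3/4 Rh+, 1/4 Rh-; so P(type A, Rh-negative) = 1/2 × 1/4 = 1/8 per child.
All 3 independent: (1/8)^3 = 1/512.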